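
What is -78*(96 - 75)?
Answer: -1638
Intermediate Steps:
-78*(96 - 75) = -78*21 = -1638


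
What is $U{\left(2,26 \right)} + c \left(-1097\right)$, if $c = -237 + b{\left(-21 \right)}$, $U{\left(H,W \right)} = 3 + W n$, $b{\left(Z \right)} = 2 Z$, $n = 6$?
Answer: $306222$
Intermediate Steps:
$U{\left(H,W \right)} = 3 + 6 W$ ($U{\left(H,W \right)} = 3 + W 6 = 3 + 6 W$)
$c = -279$ ($c = -237 + 2 \left(-21\right) = -237 - 42 = -279$)
$U{\left(2,26 \right)} + c \left(-1097\right) = \left(3 + 6 \cdot 26\right) - -306063 = \left(3 + 156\right) + 306063 = 159 + 306063 = 306222$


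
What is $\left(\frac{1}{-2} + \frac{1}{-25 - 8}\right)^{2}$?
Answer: $\frac{1225}{4356} \approx 0.28122$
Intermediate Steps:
$\left(\frac{1}{-2} + \frac{1}{-25 - 8}\right)^{2} = \left(- \frac{1}{2} + \frac{1}{-33}\right)^{2} = \left(- \frac{1}{2} - \frac{1}{33}\right)^{2} = \left(- \frac{35}{66}\right)^{2} = \frac{1225}{4356}$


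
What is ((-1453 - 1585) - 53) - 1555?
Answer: -4646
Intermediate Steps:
((-1453 - 1585) - 53) - 1555 = (-3038 - 53) - 1555 = -3091 - 1555 = -4646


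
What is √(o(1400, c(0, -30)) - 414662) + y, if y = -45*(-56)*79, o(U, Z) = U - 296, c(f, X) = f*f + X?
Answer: 199080 + I*√413558 ≈ 1.9908e+5 + 643.08*I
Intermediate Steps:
c(f, X) = X + f² (c(f, X) = f² + X = X + f²)
o(U, Z) = -296 + U
y = 199080 (y = 2520*79 = 199080)
√(o(1400, c(0, -30)) - 414662) + y = √((-296 + 1400) - 414662) + 199080 = √(1104 - 414662) + 199080 = √(-413558) + 199080 = I*√413558 + 199080 = 199080 + I*√413558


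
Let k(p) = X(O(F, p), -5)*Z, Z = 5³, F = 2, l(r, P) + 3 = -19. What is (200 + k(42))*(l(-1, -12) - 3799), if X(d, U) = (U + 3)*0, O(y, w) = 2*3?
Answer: -764200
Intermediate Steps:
l(r, P) = -22 (l(r, P) = -3 - 19 = -22)
O(y, w) = 6
X(d, U) = 0 (X(d, U) = (3 + U)*0 = 0)
Z = 125
k(p) = 0 (k(p) = 0*125 = 0)
(200 + k(42))*(l(-1, -12) - 3799) = (200 + 0)*(-22 - 3799) = 200*(-3821) = -764200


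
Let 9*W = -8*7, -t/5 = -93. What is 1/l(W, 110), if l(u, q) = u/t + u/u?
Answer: 4185/4129 ≈ 1.0136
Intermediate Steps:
t = 465 (t = -5*(-93) = 465)
W = -56/9 (W = (-8*7)/9 = (⅑)*(-56) = -56/9 ≈ -6.2222)
l(u, q) = 1 + u/465 (l(u, q) = u/465 + u/u = u*(1/465) + 1 = u/465 + 1 = 1 + u/465)
1/l(W, 110) = 1/(1 + (1/465)*(-56/9)) = 1/(1 - 56/4185) = 1/(4129/4185) = 4185/4129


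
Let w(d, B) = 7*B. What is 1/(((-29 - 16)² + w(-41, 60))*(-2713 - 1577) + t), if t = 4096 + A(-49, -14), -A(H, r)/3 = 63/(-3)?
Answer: -1/10484891 ≈ -9.5375e-8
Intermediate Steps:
A(H, r) = 63 (A(H, r) = -189/(-3) = -189*(-1)/3 = -3*(-21) = 63)
t = 4159 (t = 4096 + 63 = 4159)
1/(((-29 - 16)² + w(-41, 60))*(-2713 - 1577) + t) = 1/(((-29 - 16)² + 7*60)*(-2713 - 1577) + 4159) = 1/(((-45)² + 420)*(-4290) + 4159) = 1/((2025 + 420)*(-4290) + 4159) = 1/(2445*(-4290) + 4159) = 1/(-10489050 + 4159) = 1/(-10484891) = -1/10484891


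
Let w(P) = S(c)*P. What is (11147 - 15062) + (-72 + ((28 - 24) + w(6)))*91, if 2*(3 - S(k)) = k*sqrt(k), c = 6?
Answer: -8465 - 1638*sqrt(6) ≈ -12477.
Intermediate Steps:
S(k) = 3 - k**(3/2)/2 (S(k) = 3 - k*sqrt(k)/2 = 3 - k**(3/2)/2)
w(P) = P*(3 - 3*sqrt(6)) (w(P) = (3 - 3*sqrt(6))*P = P*(3 - 3*sqrt(6)))
(11147 - 15062) + (-72 + ((28 - 24) + w(6)))*91 = (11147 - 15062) + (-72 + ((28 - 24) + 3*6*(1 - sqrt(6))))*91 = -3915 + (-72 + (4 + (18 - 18*sqrt(6))))*91 = -3915 + (-72 + (22 - 18*sqrt(6)))*91 = -3915 + (-50 - 18*sqrt(6))*91 = -3915 + (-4550 - 1638*sqrt(6)) = -8465 - 1638*sqrt(6)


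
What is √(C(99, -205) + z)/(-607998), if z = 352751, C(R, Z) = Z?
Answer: -√352546/607998 ≈ -0.00097658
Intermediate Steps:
√(C(99, -205) + z)/(-607998) = √(-205 + 352751)/(-607998) = √352546*(-1/607998) = -√352546/607998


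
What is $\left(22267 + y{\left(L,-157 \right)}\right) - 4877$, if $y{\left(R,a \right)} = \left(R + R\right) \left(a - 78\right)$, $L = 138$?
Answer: $-47470$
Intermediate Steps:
$y{\left(R,a \right)} = 2 R \left(-78 + a\right)$
$\left(22267 + y{\left(L,-157 \right)}\right) - 4877 = \left(22267 + 2 \cdot 138 \left(-78 - 157\right)\right) - 4877 = \left(22267 + 2 \cdot 138 \left(-235\right)\right) - 4877 = \left(22267 - 64860\right) - 4877 = -42593 - 4877 = -47470$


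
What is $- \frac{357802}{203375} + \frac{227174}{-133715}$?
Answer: $- \frac{18809001336}{5438857625} \approx -3.4583$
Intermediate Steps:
$- \frac{357802}{203375} + \frac{227174}{-133715} = \left(-357802\right) \frac{1}{203375} + 227174 \left(- \frac{1}{133715}\right) = - \frac{357802}{203375} - \frac{227174}{133715} = - \frac{18809001336}{5438857625}$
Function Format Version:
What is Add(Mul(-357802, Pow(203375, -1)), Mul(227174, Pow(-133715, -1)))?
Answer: Rational(-18809001336, 5438857625) ≈ -3.4583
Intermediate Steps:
Add(Mul(-357802, Pow(203375, -1)), Mul(227174, Pow(-133715, -1))) = Add(Mul(-357802, Rational(1, 203375)), Mul(227174, Rational(-1, 133715))) = Add(Rational(-357802, 203375), Rational(-227174, 133715)) = Rational(-18809001336, 5438857625)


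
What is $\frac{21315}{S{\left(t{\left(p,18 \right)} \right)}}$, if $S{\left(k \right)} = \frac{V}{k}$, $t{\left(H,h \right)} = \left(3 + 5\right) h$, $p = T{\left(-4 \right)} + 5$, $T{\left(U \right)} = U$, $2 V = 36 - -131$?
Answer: $\frac{6138720}{167} \approx 36759.0$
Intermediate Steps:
$V = \frac{167}{2}$ ($V = \frac{36 - -131}{2} = \frac{36 + 131}{2} = \frac{1}{2} \cdot 167 = \frac{167}{2} \approx 83.5$)
$p = 1$ ($p = -4 + 5 = 1$)
$t{\left(H,h \right)} = 8 h$
$S{\left(k \right)} = \frac{167}{2 k}$
$\frac{21315}{S{\left(t{\left(p,18 \right)} \right)}} = \frac{21315}{\frac{167}{2} \frac{1}{8 \cdot 18}} = \frac{21315}{\frac{167}{2} \cdot \frac{1}{144}} = \frac{21315}{\frac{167}{288}} = 21315 \cdot \frac{288}{167} = \frac{6138720}{167}$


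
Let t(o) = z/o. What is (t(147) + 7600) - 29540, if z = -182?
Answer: -460766/21 ≈ -21941.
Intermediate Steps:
t(o) = -182/o
(t(147) + 7600) - 29540 = (-182/147 + 7600) - 29540 = (-182*1/147 + 7600) - 29540 = (-26/21 + 7600) - 29540 = 159574/21 - 29540 = -460766/21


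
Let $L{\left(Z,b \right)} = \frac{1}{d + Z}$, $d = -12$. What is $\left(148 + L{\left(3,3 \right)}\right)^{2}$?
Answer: $\frac{1771561}{81} \approx 21871.0$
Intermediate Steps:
$L{\left(Z,b \right)} = \frac{1}{-12 + Z}$
$\left(148 + L{\left(3,3 \right)}\right)^{2} = \left(148 + \frac{1}{-12 + 3}\right)^{2} = \left(148 + \frac{1}{-9}\right)^{2} = \left(148 - \frac{1}{9}\right)^{2} = \left(\frac{1331}{9}\right)^{2} = \frac{1771561}{81}$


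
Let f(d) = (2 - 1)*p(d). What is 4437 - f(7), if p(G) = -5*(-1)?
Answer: 4432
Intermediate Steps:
p(G) = 5
f(d) = 5 (f(d) = (2 - 1)*5 = 1*5 = 5)
4437 - f(7) = 4437 - 1*5 = 4437 - 5 = 4432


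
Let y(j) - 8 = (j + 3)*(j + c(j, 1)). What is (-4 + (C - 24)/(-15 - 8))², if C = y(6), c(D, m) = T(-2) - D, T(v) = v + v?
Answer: 1600/529 ≈ 3.0246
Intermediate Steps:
T(v) = 2*v
c(D, m) = -4 - D (c(D, m) = 2*(-2) - D = -4 - D)
y(j) = -4 - 4*j (y(j) = 8 + (j + 3)*(j + (-4 - j)) = 8 + (3 + j)*(-4) = 8 + (-12 - 4*j) = -4 - 4*j)
C = -28 (C = -4 - 4*6 = -4 - 24 = -28)
(-4 + (C - 24)/(-15 - 8))² = (-4 + (-28 - 24)/(-15 - 8))² = (-4 - 52/(-23))² = (-4 - 52*(-1/23))² = (-4 + 52/23)² = (-40/23)² = 1600/529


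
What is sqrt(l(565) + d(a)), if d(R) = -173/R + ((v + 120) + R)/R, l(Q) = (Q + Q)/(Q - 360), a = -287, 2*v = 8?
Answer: sqrt(11234)/41 ≈ 2.5851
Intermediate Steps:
v = 4 (v = (1/2)*8 = 4)
l(Q) = 2*Q/(-360 + Q) (l(Q) = (2*Q)/(-360 + Q) = 2*Q/(-360 + Q))
d(R) = -173/R + (124 + R)/R (d(R) = -173/R + ((4 + 120) + R)/R = -173/R + (124 + R)/R)
sqrt(l(565) + d(a)) = sqrt(2*565/(-360 + 565) + (-49 - 287)/(-287)) = sqrt(2*565/205 - 1/287*(-336)) = sqrt(2*565*(1/205) + 48/41) = sqrt(226/41 + 48/41) = sqrt(274/41) = sqrt(11234)/41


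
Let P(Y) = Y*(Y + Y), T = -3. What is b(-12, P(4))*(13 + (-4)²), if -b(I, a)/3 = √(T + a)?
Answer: -87*√29 ≈ -468.51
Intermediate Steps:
P(Y) = 2*Y² (P(Y) = Y*(2*Y) = 2*Y²)
b(I, a) = -3*√(-3 + a)
b(-12, P(4))*(13 + (-4)²) = (-3*√(-3 + 2*4²))*(13 + (-4)²) = (-3*√(-3 + 2*16))*(13 + 16) = -3*√(-3 + 32)*29 = -3*√29*29 = -87*√29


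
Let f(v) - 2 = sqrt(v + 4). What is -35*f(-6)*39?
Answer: -2730 - 1365*I*sqrt(2) ≈ -2730.0 - 1930.4*I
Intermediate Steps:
f(v) = 2 + sqrt(4 + v) (f(v) = 2 + sqrt(v + 4) = 2 + sqrt(4 + v))
-35*f(-6)*39 = -35*(2 + sqrt(4 - 6))*39 = -35*(2 + sqrt(-2))*39 = -35*(2 + I*sqrt(2))*39 = (-70 - 35*I*sqrt(2))*39 = -2730 - 1365*I*sqrt(2)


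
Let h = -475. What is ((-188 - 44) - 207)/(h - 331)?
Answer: 439/806 ≈ 0.54467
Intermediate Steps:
((-188 - 44) - 207)/(h - 331) = ((-188 - 44) - 207)/(-475 - 331) = (-232 - 207)/(-806) = -439*(-1/806) = 439/806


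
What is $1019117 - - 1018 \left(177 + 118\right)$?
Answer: $1319427$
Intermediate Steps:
$1019117 - - 1018 \left(177 + 118\right) = 1019117 - \left(-1018\right) 295 = 1019117 - -300310 = 1019117 + 300310 = 1319427$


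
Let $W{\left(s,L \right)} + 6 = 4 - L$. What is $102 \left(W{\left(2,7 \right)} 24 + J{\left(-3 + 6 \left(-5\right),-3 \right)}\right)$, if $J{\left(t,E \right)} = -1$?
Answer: $-22134$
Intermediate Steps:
$W{\left(s,L \right)} = -2 - L$ ($W{\left(s,L \right)} = -6 - \left(-4 + L\right) = -2 - L$)
$102 \left(W{\left(2,7 \right)} 24 + J{\left(-3 + 6 \left(-5\right),-3 \right)}\right) = 102 \left(\left(-2 - 7\right) 24 - 1\right) = 102 \left(\left(-9\right) 24 - 1\right) = 102 \left(-216 - 1\right) = 102 \left(-217\right) = -22134$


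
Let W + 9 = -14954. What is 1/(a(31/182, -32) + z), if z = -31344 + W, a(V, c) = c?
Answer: -1/46339 ≈ -2.1580e-5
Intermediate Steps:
W = -14963 (W = -9 - 14954 = -14963)
z = -46307 (z = -31344 - 14963 = -46307)
1/(a(31/182, -32) + z) = 1/(-32 - 46307) = 1/(-46339) = -1/46339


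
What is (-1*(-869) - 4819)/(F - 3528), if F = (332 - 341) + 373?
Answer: 1975/1582 ≈ 1.2484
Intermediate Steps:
F = 364 (F = -9 + 373 = 364)
(-1*(-869) - 4819)/(F - 3528) = (-1*(-869) - 4819)/(364 - 3528) = (869 - 4819)/(-3164) = -3950*(-1/3164) = 1975/1582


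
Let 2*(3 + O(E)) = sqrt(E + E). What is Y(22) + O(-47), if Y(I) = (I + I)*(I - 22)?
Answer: -3 + I*sqrt(94)/2 ≈ -3.0 + 4.8477*I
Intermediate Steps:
O(E) = -3 + sqrt(2)*sqrt(E)/2 (O(E) = -3 + sqrt(E + E)/2 = -3 + sqrt(2*E)/2 = -3 + (sqrt(2)*sqrt(E))/2 = -3 + sqrt(2)*sqrt(E)/2)
Y(I) = 2*I*(-22 + I) (Y(I) = (2*I)*(-22 + I) = 2*I*(-22 + I))
Y(22) + O(-47) = 2*22*(-22 + 22) + (-3 + sqrt(2)*sqrt(-47)/2) = 2*22*0 + (-3 + sqrt(2)*(I*sqrt(47))/2) = 0 + (-3 + I*sqrt(94)/2) = -3 + I*sqrt(94)/2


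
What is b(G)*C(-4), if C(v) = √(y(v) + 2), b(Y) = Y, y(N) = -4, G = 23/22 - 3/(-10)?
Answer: 74*I*√2/55 ≈ 1.9028*I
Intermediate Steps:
G = 74/55 (G = 23*(1/22) - 3*(-⅒) = 23/22 + 3/10 = 74/55 ≈ 1.3455)
C(v) = I*√2 (C(v) = √(-4 + 2) = √(-2) = I*√2)
b(G)*C(-4) = 74*(I*√2)/55 = 74*I*√2/55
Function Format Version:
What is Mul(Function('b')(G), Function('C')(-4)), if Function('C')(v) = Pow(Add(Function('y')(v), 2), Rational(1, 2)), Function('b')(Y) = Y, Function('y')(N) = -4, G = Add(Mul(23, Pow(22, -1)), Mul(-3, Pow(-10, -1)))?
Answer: Mul(Rational(74, 55), I, Pow(2, Rational(1, 2))) ≈ Mul(1.9028, I)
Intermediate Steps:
G = Rational(74, 55) (G = Add(Mul(23, Rational(1, 22)), Mul(-3, Rational(-1, 10))) = Add(Rational(23, 22), Rational(3, 10)) = Rational(74, 55) ≈ 1.3455)
Function('C')(v) = Mul(I, Pow(2, Rational(1, 2))) (Function('C')(v) = Pow(Add(-4, 2), Rational(1, 2)) = Pow(-2, Rational(1, 2)) = Mul(I, Pow(2, Rational(1, 2))))
Mul(Function('b')(G), Function('C')(-4)) = Mul(Rational(74, 55), Mul(I, Pow(2, Rational(1, 2)))) = Mul(Rational(74, 55), I, Pow(2, Rational(1, 2)))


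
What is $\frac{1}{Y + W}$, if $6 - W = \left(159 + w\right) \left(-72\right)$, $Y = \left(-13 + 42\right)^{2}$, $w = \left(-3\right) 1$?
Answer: $\frac{1}{12079} \approx 8.2788 \cdot 10^{-5}$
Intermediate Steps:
$w = -3$
$Y = 841$ ($Y = 29^{2} = 841$)
$W = 11238$ ($W = 6 - \left(159 - 3\right) \left(-72\right) = 6 - 156 \left(-72\right) = 6 - -11232 = 6 + 11232 = 11238$)
$\frac{1}{Y + W} = \frac{1}{841 + 11238} = \frac{1}{12079}$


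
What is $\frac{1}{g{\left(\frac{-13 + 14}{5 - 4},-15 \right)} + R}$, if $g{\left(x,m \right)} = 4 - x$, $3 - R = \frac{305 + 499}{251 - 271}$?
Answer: $\frac{5}{231} \approx 0.021645$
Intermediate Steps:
$R = \frac{216}{5}$ ($R = 3 - \frac{305 + 499}{251 - 271} = 3 - \frac{804}{-20} = 3 - 804 \left(- \frac{1}{20}\right) = 3 - - \frac{201}{5} = 3 + \frac{201}{5} = \frac{216}{5} \approx 43.2$)
$\frac{1}{g{\left(\frac{-13 + 14}{5 - 4},-15 \right)} + R} = \frac{1}{\left(4 - \frac{-13 + 14}{5 - 4}\right) + \frac{216}{5}} = \frac{1}{\left(4 - 1 \cdot 1^{-1}\right) + \frac{216}{5}} = \frac{1}{\left(4 - 1 \cdot 1\right) + \frac{216}{5}} = \frac{1}{\left(4 - 1\right) + \frac{216}{5}} = \frac{1}{3 + \frac{216}{5}} = \frac{1}{\frac{231}{5}} = \frac{5}{231}$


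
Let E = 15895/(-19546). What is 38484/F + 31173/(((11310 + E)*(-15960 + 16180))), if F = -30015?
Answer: -20591351827037/16218391910050 ≈ -1.2696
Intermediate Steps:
E = -15895/19546 (E = 15895*(-1/19546) = -15895/19546 ≈ -0.81321)
38484/F + 31173/(((11310 + E)*(-15960 + 16180))) = 38484/(-30015) + 31173/(((11310 - 15895/19546)*(-15960 + 16180))) = 38484*(-1/30015) + 31173/(((221049365/19546)*220)) = -4276/3335 + 31173/(24315430150/9773) = -4276/3335 + 31173*(9773/24315430150) = -4276/3335 + 304653729/24315430150 = -20591351827037/16218391910050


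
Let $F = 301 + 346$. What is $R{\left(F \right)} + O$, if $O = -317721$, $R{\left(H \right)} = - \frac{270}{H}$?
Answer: $- \frac{205565757}{647} \approx -3.1772 \cdot 10^{5}$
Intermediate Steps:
$F = 647$
$R{\left(F \right)} + O = - \frac{270}{647} - 317721 = - \frac{205565757}{647}$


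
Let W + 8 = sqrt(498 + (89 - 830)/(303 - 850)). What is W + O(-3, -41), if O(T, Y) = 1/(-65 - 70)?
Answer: -1081/135 + sqrt(149411409)/547 ≈ 14.339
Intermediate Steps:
O(T, Y) = -1/135 (O(T, Y) = 1/(-135) = -1/135)
W = -8 + sqrt(149411409)/547 (W = -8 + sqrt(498 + (89 - 830)/(303 - 850)) = -8 + sqrt(498 - 741/(-547)) = -8 + sqrt(498 - 741*(-1/547)) = -8 + sqrt(498 + 741/547) = -8 + sqrt(273147/547) = -8 + sqrt(149411409)/547 ≈ 14.346)
W + O(-3, -41) = (-8 + sqrt(149411409)/547) - 1/135 = -1081/135 + sqrt(149411409)/547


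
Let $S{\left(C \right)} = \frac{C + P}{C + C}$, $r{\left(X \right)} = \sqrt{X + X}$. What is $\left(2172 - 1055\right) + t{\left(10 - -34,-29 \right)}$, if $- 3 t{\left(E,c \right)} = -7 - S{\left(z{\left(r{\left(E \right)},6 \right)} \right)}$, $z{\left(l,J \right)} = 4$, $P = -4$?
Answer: $\frac{3358}{3} \approx 1119.3$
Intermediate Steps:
$r{\left(X \right)} = \sqrt{2} \sqrt{X}$ ($r{\left(X \right)} = \sqrt{2 X} = \sqrt{2} \sqrt{X}$)
$S{\left(C \right)} = \frac{-4 + C}{2 C}$ ($S{\left(C \right)} = \frac{C - 4}{C + C} = \frac{-4 + C}{2 C}$)
$t{\left(E,c \right)} = \frac{7}{3}$ ($t{\left(E,c \right)} = - \frac{-7 - \frac{-4 + 4}{2 \cdot 4}}{3} = - \frac{-7 - \frac{1}{2} \cdot \frac{1}{4} \cdot 0}{3} = - \frac{-7 - 0}{3} = - \frac{-7 + 0}{3} = \left(- \frac{1}{3}\right) \left(-7\right) = \frac{7}{3}$)
$\left(2172 - 1055\right) + t{\left(10 - -34,-29 \right)} = \left(2172 - 1055\right) + \frac{7}{3} = 1117 + \frac{7}{3} = \frac{3358}{3}$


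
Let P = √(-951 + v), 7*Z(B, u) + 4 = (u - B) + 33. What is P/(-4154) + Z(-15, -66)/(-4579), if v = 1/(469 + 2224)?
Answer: 22/32053 - I*√6896886106/11186722 ≈ 0.00068636 - 0.0074238*I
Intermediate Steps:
Z(B, u) = 29/7 - B/7 + u/7 (Z(B, u) = -4/7 + ((u - B) + 33)/7 = -4/7 + (33 + u - B)/7 = -4/7 + (33/7 - B/7 + u/7) = 29/7 - B/7 + u/7)
v = 1/2693 ≈ 0.00037133
P = I*√6896886106/2693 (P = √(-951 + 1/2693) = √(-2561042/2693) = I*√6896886106/2693 ≈ 30.838*I)
P/(-4154) + Z(-15, -66)/(-4579) = (I*√6896886106/2693)/(-4154) + (29/7 - ⅐*(-15) + (⅐)*(-66))/(-4579) = (I*√6896886106/2693)*(-1/4154) + (29/7 + 15/7 - 66/7)*(-1/4579) = -I*√6896886106/11186722 - 22/7*(-1/4579) = -I*√6896886106/11186722 + 22/32053 = 22/32053 - I*√6896886106/11186722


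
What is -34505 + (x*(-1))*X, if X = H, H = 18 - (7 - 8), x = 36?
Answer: -35189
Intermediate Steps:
H = 19 (H = 18 - 1*(-1) = 18 + 1 = 19)
X = 19
-34505 + (x*(-1))*X = -34505 + (36*(-1))*19 = -34505 - 36*19 = -34505 - 684 = -35189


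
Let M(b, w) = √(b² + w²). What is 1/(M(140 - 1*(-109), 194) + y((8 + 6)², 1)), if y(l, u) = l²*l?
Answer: 7529536/56693912275659 - √99637/56693912275659 ≈ 1.3280e-7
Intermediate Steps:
y(l, u) = l³
1/(M(140 - 1*(-109), 194) + y((8 + 6)², 1)) = 1/(√((140 - 1*(-109))² + 194²) + ((8 + 6)²)³) = 1/(√((140 + 109)² + 37636) + (14²)³) = 1/(√(249² + 37636) + 196³) = 1/(√(62001 + 37636) + 7529536) = 1/(√99637 + 7529536) = 1/(7529536 + √99637)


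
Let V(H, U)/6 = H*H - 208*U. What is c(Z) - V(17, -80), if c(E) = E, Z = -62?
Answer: -101636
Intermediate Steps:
V(H, U) = -1248*U + 6*H**2 (V(H, U) = 6*(H*H - 208*U) = 6*(H**2 - 208*U) = -1248*U + 6*H**2)
c(Z) - V(17, -80) = -62 - (-1248*(-80) + 6*17**2) = -62 - (99840 + 6*289) = -62 - (99840 + 1734) = -62 - 1*101574 = -62 - 101574 = -101636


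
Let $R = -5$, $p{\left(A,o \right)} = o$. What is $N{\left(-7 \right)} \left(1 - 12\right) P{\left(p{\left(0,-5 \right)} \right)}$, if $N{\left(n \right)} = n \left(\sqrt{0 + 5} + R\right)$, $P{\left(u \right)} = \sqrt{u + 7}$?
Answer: $77 \sqrt{2} \left(-5 + \sqrt{5}\right) \approx -300.98$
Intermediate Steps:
$P{\left(u \right)} = \sqrt{7 + u}$
$N{\left(n \right)} = n \left(-5 + \sqrt{5}\right)$ ($N{\left(n \right)} = n \left(\sqrt{0 + 5} - 5\right) = n \left(\sqrt{5} - 5\right) = n \left(-5 + \sqrt{5}\right)$)
$N{\left(-7 \right)} \left(1 - 12\right) P{\left(p{\left(0,-5 \right)} \right)} = - 7 \left(-5 + \sqrt{5}\right) \left(1 - 12\right) \sqrt{7 - 5} = \left(35 - 7 \sqrt{5}\right) \left(1 - 12\right) \sqrt{2} = \left(35 - 7 \sqrt{5}\right) \left(-11\right) \sqrt{2} = \left(-385 + 77 \sqrt{5}\right) \sqrt{2} = \sqrt{2} \left(-385 + 77 \sqrt{5}\right)$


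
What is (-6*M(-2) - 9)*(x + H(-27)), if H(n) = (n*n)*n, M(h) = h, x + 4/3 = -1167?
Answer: -62554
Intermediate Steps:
x = -3505/3 (x = -4/3 - 1167 = -3505/3 ≈ -1168.3)
H(n) = n³ (H(n) = n²*n = n³)
(-6*M(-2) - 9)*(x + H(-27)) = (-6*(-2) - 9)*(-3505/3 + (-27)³) = (12 - 9)*(-3505/3 - 19683) = 3*(-62554/3) = -62554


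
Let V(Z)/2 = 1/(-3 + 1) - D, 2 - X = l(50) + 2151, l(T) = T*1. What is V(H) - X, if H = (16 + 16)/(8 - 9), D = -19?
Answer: 2236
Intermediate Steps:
l(T) = T
X = -2199 (X = 2 - (50 + 2151) = 2 - 1*2201 = 2 - 2201 = -2199)
H = -32 (H = 32/(-1) = 32*(-1) = -32)
V(Z) = 37 (V(Z) = 2*(1/(-3 + 1) - 1*(-19)) = 2*(1/(-2) + 19) = 2*(-½ + 19) = 2*(37/2) = 37)
V(H) - X = 37 - 1*(-2199) = 37 + 2199 = 2236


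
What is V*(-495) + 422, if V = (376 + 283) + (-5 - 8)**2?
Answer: -409438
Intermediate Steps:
V = 828 (V = 659 + (-13)**2 = 659 + 169 = 828)
V*(-495) + 422 = 828*(-495) + 422 = -409860 + 422 = -409438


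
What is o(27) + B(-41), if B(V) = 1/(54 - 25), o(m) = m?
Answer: 784/29 ≈ 27.034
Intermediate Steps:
B(V) = 1/29
o(27) + B(-41) = 27 + 1/29 = 784/29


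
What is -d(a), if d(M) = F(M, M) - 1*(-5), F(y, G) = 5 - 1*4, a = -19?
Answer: -6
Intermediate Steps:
F(y, G) = 1 (F(y, G) = 5 - 4 = 1)
d(M) = 6 (d(M) = 1 - 1*(-5) = 1 + 5 = 6)
-d(a) = -1*6 = -6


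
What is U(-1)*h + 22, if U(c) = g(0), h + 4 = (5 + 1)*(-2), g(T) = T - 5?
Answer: 102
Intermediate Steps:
g(T) = -5 + T
h = -16 (h = -4 + (5 + 1)*(-2) = -4 + 6*(-2) = -4 - 12 = -16)
U(c) = -5 (U(c) = -5 + 0 = -5)
U(-1)*h + 22 = -5*(-16) + 22 = 80 + 22 = 102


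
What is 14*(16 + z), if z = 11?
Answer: 378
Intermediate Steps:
14*(16 + z) = 14*(16 + 11) = 14*27 = 378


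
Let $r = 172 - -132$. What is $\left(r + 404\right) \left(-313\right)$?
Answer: $-221604$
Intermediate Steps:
$r = 304$ ($r = 172 + 132 = 304$)
$\left(r + 404\right) \left(-313\right) = \left(304 + 404\right) \left(-313\right) = 708 \left(-313\right) = -221604$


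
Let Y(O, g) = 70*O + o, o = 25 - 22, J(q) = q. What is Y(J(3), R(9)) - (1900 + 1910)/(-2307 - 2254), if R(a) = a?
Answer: 975303/4561 ≈ 213.84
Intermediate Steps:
o = 3
Y(O, g) = 3 + 70*O (Y(O, g) = 70*O + 3 = 3 + 70*O)
Y(J(3), R(9)) - (1900 + 1910)/(-2307 - 2254) = (3 + 70*3) - (1900 + 1910)/(-2307 - 2254) = (3 + 210) - 3810/(-4561) = 213 - 3810*(-1)/4561 = 213 - 1*(-3810/4561) = 213 + 3810/4561 = 975303/4561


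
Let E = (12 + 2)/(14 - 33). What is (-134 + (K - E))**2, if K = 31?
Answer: 3775249/361 ≈ 10458.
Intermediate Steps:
E = -14/19 (E = 14/(-19) = 14*(-1/19) = -14/19 ≈ -0.73684)
(-134 + (K - E))**2 = (-134 + (31 - 1*(-14/19)))**2 = (-134 + (31 + 14/19))**2 = (-134 + 603/19)**2 = (-1943/19)**2 = 3775249/361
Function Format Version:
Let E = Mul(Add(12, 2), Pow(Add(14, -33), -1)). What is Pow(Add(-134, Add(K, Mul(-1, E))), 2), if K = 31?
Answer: Rational(3775249, 361) ≈ 10458.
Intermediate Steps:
E = Rational(-14, 19) (E = Mul(14, Pow(-19, -1)) = Mul(14, Rational(-1, 19)) = Rational(-14, 19) ≈ -0.73684)
Pow(Add(-134, Add(K, Mul(-1, E))), 2) = Pow(Add(-134, Add(31, Mul(-1, Rational(-14, 19)))), 2) = Pow(Add(-134, Add(31, Rational(14, 19))), 2) = Pow(Add(-134, Rational(603, 19)), 2) = Pow(Rational(-1943, 19), 2) = Rational(3775249, 361)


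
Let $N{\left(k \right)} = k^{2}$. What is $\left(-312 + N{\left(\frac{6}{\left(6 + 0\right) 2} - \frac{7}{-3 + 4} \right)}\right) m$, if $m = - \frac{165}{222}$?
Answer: $\frac{59345}{296} \approx 200.49$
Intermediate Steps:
$m = - \frac{55}{74}$ ($m = \left(-165\right) \frac{1}{222} = - \frac{55}{74} \approx -0.74324$)
$\left(-312 + N{\left(\frac{6}{\left(6 + 0\right) 2} - \frac{7}{-3 + 4} \right)}\right) m = \left(-312 + \left(\frac{6}{\left(6 + 0\right) 2} - \frac{7}{-3 + 4}\right)^{2}\right) \left(- \frac{55}{74}\right) = \left(-312 + \left(\frac{6}{6 \cdot 2} - \frac{7}{1}\right)^{2}\right) \left(- \frac{55}{74}\right) = \left(-312 + \left(\frac{6}{12} - 7\right)^{2}\right) \left(- \frac{55}{74}\right) = \left(-312 + \left(6 \cdot \frac{1}{12} - 7\right)^{2}\right) \left(- \frac{55}{74}\right) = \left(-312 + \left(\frac{1}{2} - 7\right)^{2}\right) \left(- \frac{55}{74}\right) = \left(-312 + \left(- \frac{13}{2}\right)^{2}\right) \left(- \frac{55}{74}\right) = \left(-312 + \frac{169}{4}\right) \left(- \frac{55}{74}\right) = \left(- \frac{1079}{4}\right) \left(- \frac{55}{74}\right) = \frac{59345}{296}$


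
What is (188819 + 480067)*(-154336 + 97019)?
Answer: -38338538862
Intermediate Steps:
(188819 + 480067)*(-154336 + 97019) = 668886*(-57317) = -38338538862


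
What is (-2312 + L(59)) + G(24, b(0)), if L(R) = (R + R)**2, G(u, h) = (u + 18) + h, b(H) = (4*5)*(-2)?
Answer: 11614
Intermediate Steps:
b(H) = -40 (b(H) = 20*(-2) = -40)
G(u, h) = 18 + h + u (G(u, h) = (18 + u) + h = 18 + h + u)
L(R) = 4*R**2 (L(R) = (2*R)**2 = 4*R**2)
(-2312 + L(59)) + G(24, b(0)) = (-2312 + 4*59**2) + (18 - 40 + 24) = (-2312 + 4*3481) + 2 = (-2312 + 13924) + 2 = 11612 + 2 = 11614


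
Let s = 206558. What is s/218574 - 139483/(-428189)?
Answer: 59466610352/46795491243 ≈ 1.2708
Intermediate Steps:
s/218574 - 139483/(-428189) = 206558/218574 - 139483/(-428189) = 206558*(1/218574) - 139483*(-1/428189) = 103279/109287 + 139483/428189 = 59466610352/46795491243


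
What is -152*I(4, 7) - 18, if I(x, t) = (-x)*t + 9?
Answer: 2870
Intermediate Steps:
I(x, t) = 9 - t*x (I(x, t) = -t*x + 9 = 9 - t*x)
-152*I(4, 7) - 18 = -152*(9 - 1*7*4) - 18 = -152*(9 - 28) - 18 = -152*(-19) - 18 = 2888 - 18 = 2870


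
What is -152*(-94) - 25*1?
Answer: 14263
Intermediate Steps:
-152*(-94) - 25*1 = 14288 - 25 = 14263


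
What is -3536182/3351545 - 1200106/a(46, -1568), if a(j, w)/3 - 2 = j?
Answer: -2011359236989/241311240 ≈ -8335.1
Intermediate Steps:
a(j, w) = 6 + 3*j
-3536182/3351545 - 1200106/a(46, -1568) = -3536182/3351545 - 1200106/(6 + 3*46) = -3536182*1/3351545 - 1200106/(6 + 138) = -3536182/3351545 - 1200106/144 = -3536182/3351545 - 1200106*1/144 = -3536182/3351545 - 600053/72 = -2011359236989/241311240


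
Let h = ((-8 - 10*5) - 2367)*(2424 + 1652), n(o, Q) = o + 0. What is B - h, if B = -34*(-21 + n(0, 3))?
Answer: 9885014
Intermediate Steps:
n(o, Q) = o
B = 714 (B = -34*(-21 + 0) = -34*(-21) = 714)
h = -9884300 (h = ((-8 - 50) - 2367)*4076 = (-58 - 2367)*4076 = -2425*4076 = -9884300)
B - h = 714 - 1*(-9884300) = 714 + 9884300 = 9885014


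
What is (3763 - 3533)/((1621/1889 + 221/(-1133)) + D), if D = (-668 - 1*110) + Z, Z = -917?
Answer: -492254510/3626282591 ≈ -0.13575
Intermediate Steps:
D = -1695 (D = (-668 - 1*110) - 917 = (-668 - 110) - 917 = -778 - 917 = -1695)
(3763 - 3533)/((1621/1889 + 221/(-1133)) + D) = (3763 - 3533)/((1621/1889 + 221/(-1133)) - 1695) = 230/((1621*(1/1889) + 221*(-1/1133)) - 1695) = 230/((1621/1889 - 221/1133) - 1695) = 230/(1419124/2140237 - 1695) = 230/(-3626282591/2140237) = 230*(-2140237/3626282591) = -492254510/3626282591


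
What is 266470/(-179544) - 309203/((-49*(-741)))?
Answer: -3621711259/362170172 ≈ -10.000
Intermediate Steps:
266470/(-179544) - 309203/((-49*(-741))) = 266470*(-1/179544) - 309203/36309 = -133235/89772 - 309203*1/36309 = -133235/89772 - 309203/36309 = -3621711259/362170172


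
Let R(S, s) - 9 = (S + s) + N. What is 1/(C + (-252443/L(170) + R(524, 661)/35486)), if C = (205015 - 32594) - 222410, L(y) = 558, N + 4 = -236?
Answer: -9900594/499399623449 ≈ -1.9825e-5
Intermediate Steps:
N = -240 (N = -4 - 236 = -240)
R(S, s) = -231 + S + s (R(S, s) = 9 + ((S + s) - 240) = 9 + (-240 + S + s) = -231 + S + s)
C = -49989 (C = 172421 - 222410 = -49989)
1/(C + (-252443/L(170) + R(524, 661)/35486)) = 1/(-49989 + (-252443/558 + (-231 + 524 + 661)/35486)) = 1/(-49989 + (-252443*1/558 + 954*(1/35486))) = 1/(-49989 + (-252443/558 + 477/17743)) = 1/(-49989 - 4478829983/9900594) = 1/(-499399623449/9900594) = -9900594/499399623449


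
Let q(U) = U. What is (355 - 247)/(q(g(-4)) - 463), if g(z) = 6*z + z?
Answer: -108/491 ≈ -0.21996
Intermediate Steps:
g(z) = 7*z
(355 - 247)/(q(g(-4)) - 463) = (355 - 247)/(7*(-4) - 463) = 108/(-28 - 463) = 108/(-491) = 108*(-1/491) = -108/491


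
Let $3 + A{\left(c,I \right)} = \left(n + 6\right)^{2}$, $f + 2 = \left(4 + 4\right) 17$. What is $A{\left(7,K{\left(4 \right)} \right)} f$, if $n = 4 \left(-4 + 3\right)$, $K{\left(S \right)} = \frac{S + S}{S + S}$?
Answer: $134$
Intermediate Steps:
$K{\left(S \right)} = 1$ ($K{\left(S \right)} = \frac{2 S}{2 S} = 2 S \frac{1}{2 S} = 1$)
$f = 134$ ($f = -2 + \left(4 + 4\right) 17 = -2 + 8 \cdot 17 = -2 + 136 = 134$)
$n = -4$ ($n = 4 \left(-1\right) = -4$)
$A{\left(c,I \right)} = 1$ ($A{\left(c,I \right)} = -3 + \left(-4 + 6\right)^{2} = -3 + 2^{2} = -3 + 4 = 1$)
$A{\left(7,K{\left(4 \right)} \right)} f = 1 \cdot 134 = 134$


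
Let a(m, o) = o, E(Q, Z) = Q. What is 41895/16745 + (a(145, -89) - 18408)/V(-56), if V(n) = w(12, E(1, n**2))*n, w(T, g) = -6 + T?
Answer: 64761797/1125264 ≈ 57.553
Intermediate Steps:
V(n) = 6*n (V(n) = (-6 + 12)*n = 6*n)
41895/16745 + (a(145, -89) - 18408)/V(-56) = 41895/16745 + (-89 - 18408)/((6*(-56))) = 41895*(1/16745) - 18497/(-336) = 8379/3349 - 18497*(-1/336) = 8379/3349 + 18497/336 = 64761797/1125264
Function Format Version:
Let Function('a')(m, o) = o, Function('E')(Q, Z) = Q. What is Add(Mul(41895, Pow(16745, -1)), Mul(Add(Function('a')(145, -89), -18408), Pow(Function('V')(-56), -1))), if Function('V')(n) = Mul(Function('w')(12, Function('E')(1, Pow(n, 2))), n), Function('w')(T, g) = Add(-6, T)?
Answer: Rational(64761797, 1125264) ≈ 57.553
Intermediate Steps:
Function('V')(n) = Mul(6, n) (Function('V')(n) = Mul(Add(-6, 12), n) = Mul(6, n))
Add(Mul(41895, Pow(16745, -1)), Mul(Add(Function('a')(145, -89), -18408), Pow(Function('V')(-56), -1))) = Add(Mul(41895, Pow(16745, -1)), Mul(Add(-89, -18408), Pow(Mul(6, -56), -1))) = Add(Mul(41895, Rational(1, 16745)), Mul(-18497, Pow(-336, -1))) = Add(Rational(8379, 3349), Mul(-18497, Rational(-1, 336))) = Add(Rational(8379, 3349), Rational(18497, 336)) = Rational(64761797, 1125264)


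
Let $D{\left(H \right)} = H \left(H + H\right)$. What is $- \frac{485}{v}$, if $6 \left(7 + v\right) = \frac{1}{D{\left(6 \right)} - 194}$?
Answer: $\frac{71004}{1025} \approx 69.272$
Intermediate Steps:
$D{\left(H \right)} = 2 H^{2}$ ($D{\left(H \right)} = H 2 H = 2 H^{2}$)
$v = - \frac{5125}{732}$ ($v = -7 + \frac{1}{6 \left(2 \cdot 6^{2} - 194\right)} = -7 + \frac{1}{6 \left(2 \cdot 36 - 194\right)} = -7 + \frac{1}{6 \left(72 - 194\right)} = -7 + \frac{1}{6 \left(-122\right)} = -7 + \frac{1}{6} \left(- \frac{1}{122}\right) = -7 - \frac{1}{732} = - \frac{5125}{732} \approx -7.0014$)
$- \frac{485}{v} = - \frac{485}{- \frac{5125}{732}} = \left(-485\right) \left(- \frac{732}{5125}\right) = \frac{71004}{1025}$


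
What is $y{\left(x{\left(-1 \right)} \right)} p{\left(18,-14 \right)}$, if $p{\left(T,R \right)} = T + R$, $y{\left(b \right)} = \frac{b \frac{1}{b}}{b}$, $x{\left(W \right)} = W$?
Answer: $-4$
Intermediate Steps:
$y{\left(b \right)} = \frac{1}{b}$ ($y{\left(b \right)} = 1 \frac{1}{b} = \frac{1}{b}$)
$p{\left(T,R \right)} = R + T$
$y{\left(x{\left(-1 \right)} \right)} p{\left(18,-14 \right)} = \frac{-14 + 18}{-1} = \left(-1\right) 4 = -4$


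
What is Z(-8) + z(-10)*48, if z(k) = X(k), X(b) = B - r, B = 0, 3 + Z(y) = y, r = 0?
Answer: -11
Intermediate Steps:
Z(y) = -3 + y
X(b) = 0 (X(b) = 0 - 1*0 = 0 + 0 = 0)
z(k) = 0
Z(-8) + z(-10)*48 = (-3 - 8) + 0*48 = -11 + 0 = -11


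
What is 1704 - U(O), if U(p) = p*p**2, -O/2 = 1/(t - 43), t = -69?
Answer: 299249663/175616 ≈ 1704.0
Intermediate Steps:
O = 1/56 (O = -2/(-69 - 43) = -2/(-112) = -2*(-1/112) = 1/56 ≈ 0.017857)
U(p) = p**3
1704 - U(O) = 1704 - (1/56)**3 = 1704 - 1*1/175616 = 1704 - 1/175616 = 299249663/175616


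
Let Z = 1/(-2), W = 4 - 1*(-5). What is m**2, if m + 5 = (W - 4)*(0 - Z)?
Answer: 25/4 ≈ 6.2500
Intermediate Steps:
W = 9 (W = 4 + 5 = 9)
Z = -1/2 ≈ -0.50000
m = -5/2 (m = -5 + (9 - 4)*(0 - 1*(-1/2)) = -5 + 5*(0 + 1/2) = -5 + 5*(1/2) = -5 + 5/2 = -5/2 ≈ -2.5000)
m**2 = (-5/2)**2 = 25/4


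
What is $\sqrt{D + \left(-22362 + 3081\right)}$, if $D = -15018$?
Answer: $3 i \sqrt{3811} \approx 185.2 i$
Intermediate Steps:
$\sqrt{D + \left(-22362 + 3081\right)} = \sqrt{-15018 + \left(-22362 + 3081\right)} = \sqrt{-15018 - 19281} = \sqrt{-34299} = 3 i \sqrt{3811}$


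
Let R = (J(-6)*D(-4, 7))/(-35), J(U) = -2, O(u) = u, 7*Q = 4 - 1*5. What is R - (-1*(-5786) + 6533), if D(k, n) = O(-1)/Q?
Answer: -61593/5 ≈ -12319.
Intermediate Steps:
Q = -⅐ (Q = (4 - 1*5)/7 = (4 - 5)/7 = (⅐)*(-1) = -⅐ ≈ -0.14286)
D(k, n) = 7 (D(k, n) = -1/(-⅐) = -1*(-7) = 7)
R = ⅖ (R = -2*7/(-35) = -14*(-1/35) = ⅖ ≈ 0.40000)
R - (-1*(-5786) + 6533) = ⅖ - (-1*(-5786) + 6533) = ⅖ - (5786 + 6533) = ⅖ - 1*12319 = ⅖ - 12319 = -61593/5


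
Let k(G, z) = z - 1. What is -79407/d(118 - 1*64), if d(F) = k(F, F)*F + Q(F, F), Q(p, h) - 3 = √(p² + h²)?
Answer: -25277895/911377 + 476442*√2/911377 ≈ -26.997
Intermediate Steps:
Q(p, h) = 3 + √(h² + p²) (Q(p, h) = 3 + √(p² + h²) = 3 + √(h² + p²))
k(G, z) = -1 + z
d(F) = 3 + F*(-1 + F) + √2*√(F²) (d(F) = (-1 + F)*F + (3 + √(F² + F²)) = F*(-1 + F) + (3 + √(2*F²)) = F*(-1 + F) + (3 + √2*√(F²)) = 3 + F*(-1 + F) + √2*√(F²))
-79407/d(118 - 1*64) = -79407/(3 + (118 - 1*64)*(-1 + (118 - 1*64)) + √2*√((118 - 1*64)²)) = -79407/(3 + (118 - 64)*(-1 + (118 - 64)) + √2*√((118 - 64)²)) = -79407/(3 + 54*(-1 + 54) + √2*√(54²)) = -79407/(3 + 54*53 + √2*√2916) = -79407/(3 + 2862 + √2*54) = -79407/(3 + 2862 + 54*√2) = -79407/(2865 + 54*√2)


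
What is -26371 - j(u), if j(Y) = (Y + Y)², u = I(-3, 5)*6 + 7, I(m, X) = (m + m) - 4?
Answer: -37607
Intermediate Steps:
I(m, X) = -4 + 2*m (I(m, X) = 2*m - 4 = -4 + 2*m)
u = -53 (u = (-4 + 2*(-3))*6 + 7 = (-4 - 6)*6 + 7 = -10*6 + 7 = -60 + 7 = -53)
j(Y) = 4*Y² (j(Y) = (2*Y)² = 4*Y²)
-26371 - j(u) = -26371 - 4*(-53)² = -26371 - 4*2809 = -26371 - 1*11236 = -26371 - 11236 = -37607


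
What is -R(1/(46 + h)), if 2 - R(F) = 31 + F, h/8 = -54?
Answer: 11193/386 ≈ 28.997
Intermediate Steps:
h = -432 (h = 8*(-54) = -432)
R(F) = -29 - F (R(F) = 2 - (31 + F) = 2 + (-31 - F) = -29 - F)
-R(1/(46 + h)) = -(-29 - 1/(46 - 432)) = -(-29 - 1/(-386)) = -(-29 - 1*(-1/386)) = -(-29 + 1/386) = -1*(-11193/386) = 11193/386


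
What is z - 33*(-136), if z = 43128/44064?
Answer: 2747255/612 ≈ 4489.0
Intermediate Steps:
z = 599/612 (z = 43128*(1/44064) = 599/612 ≈ 0.97876)
z - 33*(-136) = 599/612 - 33*(-136) = 599/612 - 1*(-4488) = 599/612 + 4488 = 2747255/612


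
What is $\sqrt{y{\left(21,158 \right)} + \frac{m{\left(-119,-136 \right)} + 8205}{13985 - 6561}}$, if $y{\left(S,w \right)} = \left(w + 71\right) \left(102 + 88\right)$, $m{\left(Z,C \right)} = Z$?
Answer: $\frac{21 \sqrt{21242094}}{464} \approx 208.59$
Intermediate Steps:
$y{\left(S,w \right)} = 13490 + 190 w$ ($y{\left(S,w \right)} = \left(71 + w\right) 190 = 13490 + 190 w$)
$\sqrt{y{\left(21,158 \right)} + \frac{m{\left(-119,-136 \right)} + 8205}{13985 - 6561}} = \sqrt{\left(13490 + 190 \cdot 158\right) + \frac{-119 + 8205}{13985 - 6561}} = \sqrt{\left(13490 + 30020\right) + \frac{8086}{7424}} = \sqrt{43510 + 8086 \cdot \frac{1}{7424}} = \sqrt{43510 + \frac{4043}{3712}} = \sqrt{\frac{161513163}{3712}} = \frac{21 \sqrt{21242094}}{464}$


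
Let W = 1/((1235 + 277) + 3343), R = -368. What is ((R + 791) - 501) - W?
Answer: -378691/4855 ≈ -78.000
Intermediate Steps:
W = 1/4855 (W = 1/(1512 + 3343) = 1/4855 ≈ 0.00020597)
((R + 791) - 501) - W = ((-368 + 791) - 501) - 1*1/4855 = (423 - 501) - 1/4855 = -78 - 1/4855 = -378691/4855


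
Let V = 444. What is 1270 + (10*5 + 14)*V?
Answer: 29686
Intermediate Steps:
1270 + (10*5 + 14)*V = 1270 + (10*5 + 14)*444 = 1270 + (50 + 14)*444 = 1270 + 64*444 = 1270 + 28416 = 29686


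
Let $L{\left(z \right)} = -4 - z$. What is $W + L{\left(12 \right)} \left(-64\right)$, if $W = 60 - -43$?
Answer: $1127$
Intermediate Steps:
$W = 103$ ($W = 60 + 43 = 103$)
$W + L{\left(12 \right)} \left(-64\right) = 103 + \left(-4 - 12\right) \left(-64\right) = 103 - -1024 = 103 + 1024 = 1127$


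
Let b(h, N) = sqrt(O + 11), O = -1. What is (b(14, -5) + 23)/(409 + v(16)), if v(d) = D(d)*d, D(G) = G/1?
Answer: 23/665 + sqrt(10)/665 ≈ 0.039342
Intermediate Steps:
D(G) = G (D(G) = G*1 = G)
b(h, N) = sqrt(10) (b(h, N) = sqrt(-1 + 11) = sqrt(10))
v(d) = d**2 (v(d) = d*d = d**2)
(b(14, -5) + 23)/(409 + v(16)) = (sqrt(10) + 23)/(409 + 16**2) = (23 + sqrt(10))/(409 + 256) = (23 + sqrt(10))/665 = (23 + sqrt(10))*(1/665) = 23/665 + sqrt(10)/665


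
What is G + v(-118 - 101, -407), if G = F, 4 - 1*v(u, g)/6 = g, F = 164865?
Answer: 167331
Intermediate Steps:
v(u, g) = 24 - 6*g
G = 164865
G + v(-118 - 101, -407) = 164865 + (24 - 6*(-407)) = 164865 + (24 + 2442) = 164865 + 2466 = 167331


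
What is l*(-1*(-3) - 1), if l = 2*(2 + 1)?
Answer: 12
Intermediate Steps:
l = 6 (l = 2*3 = 6)
l*(-1*(-3) - 1) = 6*(-1*(-3) - 1) = 6*(3 - 1) = 6*2 = 12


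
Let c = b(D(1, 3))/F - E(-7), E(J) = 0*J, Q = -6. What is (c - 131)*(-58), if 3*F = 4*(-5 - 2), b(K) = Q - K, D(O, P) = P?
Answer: 105589/14 ≈ 7542.1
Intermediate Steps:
E(J) = 0
b(K) = -6 - K
F = -28/3 (F = (4*(-5 - 2))/3 = (4*(-7))/3 = (⅓)*(-28) = -28/3 ≈ -9.3333)
c = 27/28 (c = (-6 - 1*3)/(-28/3) - 1*0 = (-6 - 3)*(-3/28) + 0 = -9*(-3/28) + 0 = 27/28 + 0 = 27/28 ≈ 0.96429)
(c - 131)*(-58) = (27/28 - 131)*(-58) = -3641/28*(-58) = 105589/14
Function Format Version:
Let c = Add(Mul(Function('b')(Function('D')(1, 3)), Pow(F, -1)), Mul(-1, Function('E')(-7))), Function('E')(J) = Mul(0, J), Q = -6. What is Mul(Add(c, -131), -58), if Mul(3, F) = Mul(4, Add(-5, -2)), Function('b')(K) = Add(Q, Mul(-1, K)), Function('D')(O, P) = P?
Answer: Rational(105589, 14) ≈ 7542.1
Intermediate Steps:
Function('E')(J) = 0
Function('b')(K) = Add(-6, Mul(-1, K))
F = Rational(-28, 3) (F = Mul(Rational(1, 3), Mul(4, Add(-5, -2))) = Mul(Rational(1, 3), Mul(4, -7)) = Mul(Rational(1, 3), -28) = Rational(-28, 3) ≈ -9.3333)
c = Rational(27, 28) (c = Add(Mul(Add(-6, Mul(-1, 3)), Pow(Rational(-28, 3), -1)), Mul(-1, 0)) = Add(Mul(Add(-6, -3), Rational(-3, 28)), 0) = Add(Mul(-9, Rational(-3, 28)), 0) = Add(Rational(27, 28), 0) = Rational(27, 28) ≈ 0.96429)
Mul(Add(c, -131), -58) = Mul(Add(Rational(27, 28), -131), -58) = Mul(Rational(-3641, 28), -58) = Rational(105589, 14)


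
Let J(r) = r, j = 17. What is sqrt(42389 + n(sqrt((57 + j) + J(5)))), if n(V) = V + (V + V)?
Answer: sqrt(42389 + 3*sqrt(79)) ≈ 205.95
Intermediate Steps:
n(V) = 3*V (n(V) = V + 2*V = 3*V)
sqrt(42389 + n(sqrt((57 + j) + J(5)))) = sqrt(42389 + 3*sqrt((57 + 17) + 5)) = sqrt(42389 + 3*sqrt(74 + 5)) = sqrt(42389 + 3*sqrt(79))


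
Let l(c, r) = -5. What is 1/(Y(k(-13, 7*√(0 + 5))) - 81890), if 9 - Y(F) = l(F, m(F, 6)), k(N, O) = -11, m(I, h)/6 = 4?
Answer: -1/81876 ≈ -1.2214e-5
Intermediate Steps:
m(I, h) = 24 (m(I, h) = 6*4 = 24)
Y(F) = 14 (Y(F) = 9 - 1*(-5) = 9 + 5 = 14)
1/(Y(k(-13, 7*√(0 + 5))) - 81890) = 1/(14 - 81890) = 1/(-81876) = -1/81876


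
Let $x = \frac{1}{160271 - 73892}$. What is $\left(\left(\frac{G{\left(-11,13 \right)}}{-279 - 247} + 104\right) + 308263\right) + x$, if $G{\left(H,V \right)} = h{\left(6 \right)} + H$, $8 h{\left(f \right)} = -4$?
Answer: $\frac{28021529601605}{90870708} \approx 3.0837 \cdot 10^{5}$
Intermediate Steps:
$h{\left(f \right)} = - \frac{1}{2}$ ($h{\left(f \right)} = \frac{1}{8} \left(-4\right) = - \frac{1}{2}$)
$G{\left(H,V \right)} = - \frac{1}{2} + H$
$x = \frac{1}{86379} \approx 1.1577 \cdot 10^{-5}$
$\left(\left(\frac{G{\left(-11,13 \right)}}{-279 - 247} + 104\right) + 308263\right) + x = \left(\left(\frac{- \frac{1}{2} - 11}{-279 - 247} + 104\right) + 308263\right) + \frac{1}{86379} = \left(\left(\frac{1}{-526} \left(- \frac{23}{2}\right) + 104\right) + 308263\right) + \frac{1}{86379} = \left(\left(\left(- \frac{1}{526}\right) \left(- \frac{23}{2}\right) + 104\right) + 308263\right) + \frac{1}{86379} = \left(\left(\frac{23}{1052} + 104\right) + 308263\right) + \frac{1}{86379} = \left(\frac{109431}{1052} + 308263\right) + \frac{1}{86379} = \frac{324402107}{1052} + \frac{1}{86379} = \frac{28021529601605}{90870708}$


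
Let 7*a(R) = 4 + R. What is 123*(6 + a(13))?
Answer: 7257/7 ≈ 1036.7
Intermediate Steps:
a(R) = 4/7 + R/7 (a(R) = (4 + R)/7 = 4/7 + R/7)
123*(6 + a(13)) = 123*(6 + (4/7 + (⅐)*13)) = 123*(6 + (4/7 + 13/7)) = 123*(6 + 17/7) = 123*(59/7) = 7257/7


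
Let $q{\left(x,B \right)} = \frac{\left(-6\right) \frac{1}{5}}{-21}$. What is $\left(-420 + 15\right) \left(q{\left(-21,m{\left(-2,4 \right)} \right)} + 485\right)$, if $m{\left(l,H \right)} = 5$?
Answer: $- \frac{1375137}{7} \approx -1.9645 \cdot 10^{5}$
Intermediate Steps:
$q{\left(x,B \right)} = \frac{2}{35}$ ($q{\left(x,B \right)} = \left(-6\right) \frac{1}{5} \left(- \frac{1}{21}\right) = \left(- \frac{6}{5}\right) \left(- \frac{1}{21}\right) = \frac{2}{35}$)
$\left(-420 + 15\right) \left(q{\left(-21,m{\left(-2,4 \right)} \right)} + 485\right) = \left(-420 + 15\right) \left(\frac{2}{35} + 485\right) = \left(-405\right) \frac{16977}{35} = - \frac{1375137}{7}$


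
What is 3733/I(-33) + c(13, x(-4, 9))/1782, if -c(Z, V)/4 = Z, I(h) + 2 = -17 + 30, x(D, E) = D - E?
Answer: 302347/891 ≈ 339.33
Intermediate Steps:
I(h) = 11 (I(h) = -2 + (-17 + 30) = -2 + 13 = 11)
c(Z, V) = -4*Z
3733/I(-33) + c(13, x(-4, 9))/1782 = 3733/11 - 4*13/1782 = 3733*(1/11) - 52*1/1782 = 3733/11 - 26/891 = 302347/891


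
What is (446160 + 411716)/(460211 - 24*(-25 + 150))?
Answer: 857876/457211 ≈ 1.8763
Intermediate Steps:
(446160 + 411716)/(460211 - 24*(-25 + 150)) = 857876/(460211 - 24*125) = 857876/(460211 - 3000) = 857876/457211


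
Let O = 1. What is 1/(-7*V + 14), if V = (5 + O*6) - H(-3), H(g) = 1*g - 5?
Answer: -1/119 ≈ -0.0084034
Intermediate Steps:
H(g) = -5 + g (H(g) = g - 5 = -5 + g)
V = 19 (V = (5 + 1*6) - (-5 - 3) = (5 + 6) - 1*(-8) = 11 + 8 = 19)
1/(-7*V + 14) = 1/(-7*19 + 14) = 1/(-133 + 14) = 1/(-119) = -1/119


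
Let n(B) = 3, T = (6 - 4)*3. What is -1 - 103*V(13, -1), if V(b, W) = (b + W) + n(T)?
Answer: -1546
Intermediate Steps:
T = 6 (T = 2*3 = 6)
V(b, W) = 3 + W + b (V(b, W) = (b + W) + 3 = (W + b) + 3 = 3 + W + b)
-1 - 103*V(13, -1) = -1 - 103*(3 - 1 + 13) = -1 - 103*15 = -1 - 1545 = -1546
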